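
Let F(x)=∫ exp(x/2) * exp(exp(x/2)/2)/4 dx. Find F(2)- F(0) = -exp(1/2) + exp(E/2)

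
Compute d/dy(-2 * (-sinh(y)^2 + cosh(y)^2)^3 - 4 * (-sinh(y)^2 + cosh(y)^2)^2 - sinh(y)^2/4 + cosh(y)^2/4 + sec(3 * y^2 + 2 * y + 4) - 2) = 6*y*tan(3*y^2 + 2*y + 4)*sec(3*y^2 + 2*y + 4) + 2*tan(3*y^2 + 2*y + 4)*sec(3*y^2 + 2*y + 4)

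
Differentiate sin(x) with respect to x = cos(x)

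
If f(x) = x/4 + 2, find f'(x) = 1/4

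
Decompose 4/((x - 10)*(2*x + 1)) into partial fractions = -8/(21*(2*x + 1)) + 4/(21*(x - 10))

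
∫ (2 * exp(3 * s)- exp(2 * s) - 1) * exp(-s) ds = 2*(exp(s) - 1)*sinh(s) + C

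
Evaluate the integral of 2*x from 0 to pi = pi^2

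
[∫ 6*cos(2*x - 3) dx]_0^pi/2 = 6*sin(3)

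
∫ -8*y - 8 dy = -4*y^2 - 8*y + C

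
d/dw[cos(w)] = -sin(w)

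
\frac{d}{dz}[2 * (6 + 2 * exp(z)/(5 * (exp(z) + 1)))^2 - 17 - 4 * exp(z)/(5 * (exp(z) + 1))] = (236*exp(2*z) + 220*exp(z))/(25*exp(3*z) + 75*exp(2*z) + 75*exp(z) + 25)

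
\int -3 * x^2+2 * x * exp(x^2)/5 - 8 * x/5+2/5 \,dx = -x^3 - 4*x^2/5 + 2*x/5 + exp(x^2)/5 + C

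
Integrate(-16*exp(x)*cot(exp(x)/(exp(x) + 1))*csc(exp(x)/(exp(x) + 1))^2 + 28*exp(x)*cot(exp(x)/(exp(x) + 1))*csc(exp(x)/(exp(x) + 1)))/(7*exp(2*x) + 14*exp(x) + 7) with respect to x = 4*(2*csc(exp(x)/(exp(x) + 1)) - 7)*csc(exp(x)/(exp(x) + 1))/7 + C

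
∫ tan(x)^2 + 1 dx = tan(x) + C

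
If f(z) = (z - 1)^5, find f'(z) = 5*z^4 - 20*z^3 + 30*z^2 - 20*z + 5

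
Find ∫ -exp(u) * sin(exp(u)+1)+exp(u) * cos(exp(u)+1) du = sqrt(2)*sin(exp(u) + pi/4 + 1) + C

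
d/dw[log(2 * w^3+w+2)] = (6*w^2 + 1)/(2*w^3 + w + 2)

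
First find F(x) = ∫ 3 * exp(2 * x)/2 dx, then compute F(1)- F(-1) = -3*exp(-2)/4 + 3*exp(2)/4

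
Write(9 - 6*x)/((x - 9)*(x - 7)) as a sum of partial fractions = 33/(2*(x - 7)) - 45/(2*(x - 9))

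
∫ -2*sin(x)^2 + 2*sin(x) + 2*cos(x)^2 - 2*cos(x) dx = sin(2*x) - 2*sqrt(2)*sin(x + pi/4) + C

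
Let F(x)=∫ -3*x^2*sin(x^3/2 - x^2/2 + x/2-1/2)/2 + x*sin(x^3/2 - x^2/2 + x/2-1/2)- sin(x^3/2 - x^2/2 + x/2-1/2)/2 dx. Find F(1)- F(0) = 1 - cos(1/2)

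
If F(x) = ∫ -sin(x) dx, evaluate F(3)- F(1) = cos(3) - cos(1)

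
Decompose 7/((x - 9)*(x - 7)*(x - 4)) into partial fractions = 7/(15*(x - 4)) - 7/(6*(x - 7)) + 7/(10*(x - 9))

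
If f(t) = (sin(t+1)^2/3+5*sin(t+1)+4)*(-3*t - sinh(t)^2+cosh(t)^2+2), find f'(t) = -t*sin(2*t + 2) - 15*t*cos(t + 1) - sin(t + 1)^2 - 15*sin(t + 1) + sin(2*t + 2) + 15*cos(t + 1) - 12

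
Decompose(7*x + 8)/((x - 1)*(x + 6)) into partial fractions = 34/(7*(x + 6)) + 15/(7*(x - 1))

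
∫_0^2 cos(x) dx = sin(2)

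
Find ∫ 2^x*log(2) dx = 2^x + C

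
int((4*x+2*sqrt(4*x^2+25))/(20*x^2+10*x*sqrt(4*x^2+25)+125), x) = log(2*x/5 + sqrt(4*x^2 + 25)/5)/5 + C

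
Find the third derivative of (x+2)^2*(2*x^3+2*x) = 120*x^2 + 192*x + 60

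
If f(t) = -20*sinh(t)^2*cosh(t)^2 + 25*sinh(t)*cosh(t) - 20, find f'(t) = -10*sinh(4*t) + 25*cosh(2*t)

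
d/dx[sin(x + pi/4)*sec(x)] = sin(x + pi/4)*tan(x)*sec(x) + cos(x + pi/4)*sec(x)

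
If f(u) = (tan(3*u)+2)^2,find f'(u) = 6*(sin(3*u)/cos(3*u) + 2)/cos(3*u)^2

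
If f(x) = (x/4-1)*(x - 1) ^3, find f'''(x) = 6*x - 21/2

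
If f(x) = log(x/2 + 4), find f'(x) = 1/(x + 8)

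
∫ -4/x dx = -4*log(2*x) + C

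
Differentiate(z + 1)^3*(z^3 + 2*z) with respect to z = 6*z^5 + 15*z^4 + 20*z^3 + 21*z^2 + 12*z + 2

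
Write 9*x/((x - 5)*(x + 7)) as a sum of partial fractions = 21/(4*(x + 7)) + 15/(4*(x - 5))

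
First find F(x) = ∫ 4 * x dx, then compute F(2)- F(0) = 8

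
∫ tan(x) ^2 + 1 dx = tan(x) + C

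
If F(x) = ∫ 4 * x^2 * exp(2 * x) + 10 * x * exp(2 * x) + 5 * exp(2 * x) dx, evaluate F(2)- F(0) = -1 + 15*exp(4)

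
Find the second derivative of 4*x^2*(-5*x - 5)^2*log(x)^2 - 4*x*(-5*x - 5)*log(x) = (1200*x^3*log(x)^2 + 1400*x^3*log(x) + 200*x^3 + 1200*x^2*log(x)^2 + 2000*x^2*log(x) + 400*x^2 + 200*x*log(x)^2 + 640*x*log(x) + 260*x + 20)/x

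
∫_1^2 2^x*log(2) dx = 2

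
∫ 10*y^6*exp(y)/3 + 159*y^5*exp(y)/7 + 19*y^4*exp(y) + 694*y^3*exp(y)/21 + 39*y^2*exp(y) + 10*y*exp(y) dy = y^2*(5*y + 3)*(14*y^3 + 3*y^2 + 21*y + 35)*exp(y)/21 + C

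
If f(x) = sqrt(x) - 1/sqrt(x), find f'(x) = (x + 1)/(2*x^(3/2))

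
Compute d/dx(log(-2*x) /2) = 1/(2*x)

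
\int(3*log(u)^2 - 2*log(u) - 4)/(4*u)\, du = (log(u)^2 - log(u) - 4)*log(u)/4 + C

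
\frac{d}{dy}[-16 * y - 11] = -16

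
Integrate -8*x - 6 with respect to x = -4*x^2 - 6*x + C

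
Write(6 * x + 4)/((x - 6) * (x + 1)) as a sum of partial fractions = 2/(7*(x + 1)) + 40/(7*(x - 6))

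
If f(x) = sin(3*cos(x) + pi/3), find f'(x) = -3*sin(x)*cos(3*cos(x) + pi/3)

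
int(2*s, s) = s^2 + C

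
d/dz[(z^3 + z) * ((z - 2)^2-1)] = 5*z^4 - 16*z^3 + 12*z^2 - 8*z + 3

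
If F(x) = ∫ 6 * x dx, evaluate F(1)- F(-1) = 0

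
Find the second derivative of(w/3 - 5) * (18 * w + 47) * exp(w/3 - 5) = 2*w^2*exp(w/3 - 5)/3 - 7*w*exp(w/3 - 5)/27 - 191*exp(w/3 - 5)/3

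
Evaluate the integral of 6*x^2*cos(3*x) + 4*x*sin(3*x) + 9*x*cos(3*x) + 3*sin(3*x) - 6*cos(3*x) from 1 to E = -3*sin(3) + (-2 + 3*E + 2*exp(2))*sin(3*E)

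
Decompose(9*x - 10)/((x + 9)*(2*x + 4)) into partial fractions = 13/(2*(x + 9)) - 2/(x + 2)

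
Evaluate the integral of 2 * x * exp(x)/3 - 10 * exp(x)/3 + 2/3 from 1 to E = (-4 + 2*E/3)*(1 + exp(E)) + 10/3 + 10*E/3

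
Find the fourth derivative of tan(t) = 24*tan(t)^5 + 40*tan(t)^3 + 16*tan(t)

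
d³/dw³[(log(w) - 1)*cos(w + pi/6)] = (w^3*log(w)*sin(w + pi/6) - w^3*sin(w + pi/6) - 3*w^2*cos(w + pi/6) + 3*w*sin(w + pi/6) + 2*cos(w + pi/6))/w^3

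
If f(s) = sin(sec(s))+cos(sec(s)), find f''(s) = sqrt(2)*(-sin(s)^2*sin(pi/4 + 1/cos(s))/cos(s) + sin(s)^2*cos(pi/4 + 1/cos(s)) + cos(pi/4 + 1/cos(s)))/cos(s)^3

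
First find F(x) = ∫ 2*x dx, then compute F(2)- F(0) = 4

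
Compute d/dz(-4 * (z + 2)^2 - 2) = -8*z - 16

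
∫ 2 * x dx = x^2 + C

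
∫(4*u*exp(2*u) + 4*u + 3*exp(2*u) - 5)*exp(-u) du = 2*(4*u - 1)*sinh(u) + C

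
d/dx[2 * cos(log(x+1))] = -2*sin(log(x + 1))/(x + 1)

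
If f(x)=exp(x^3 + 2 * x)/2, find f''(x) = 9*x^4*exp(x^3 + 2*x)/2 + 6*x^2*exp(x^3 + 2*x) + 3*x*exp(x^3 + 2*x) + 2*exp(x^3 + 2*x)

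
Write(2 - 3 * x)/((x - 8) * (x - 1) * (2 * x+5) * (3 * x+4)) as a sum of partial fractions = 81/(686*(3*x + 4)) - 76/(1029*(2*x + 5)) + 1/(343*(x - 1)) - 11/(2058*(x - 8))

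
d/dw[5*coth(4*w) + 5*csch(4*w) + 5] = -20/(cosh(4*w) - 1)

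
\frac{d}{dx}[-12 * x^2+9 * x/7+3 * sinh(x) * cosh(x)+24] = -24*x + 3*cosh(2*x) + 9/7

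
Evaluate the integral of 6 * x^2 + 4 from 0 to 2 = 24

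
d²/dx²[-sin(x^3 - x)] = 9*x^4*sin(x^3 - x) - 6*x^2*sin(x^3 - x) - 6*x*cos(x^3 - x) + sin(x^3 - x)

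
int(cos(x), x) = sin(x) + C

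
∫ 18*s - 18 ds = 9*s^2 - 18*s + C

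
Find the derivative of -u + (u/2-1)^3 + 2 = 3*u^2/8 - 3*u/2 + 1/2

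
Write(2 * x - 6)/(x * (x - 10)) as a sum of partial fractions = 7/(5*(x - 10)) + 3/(5*x)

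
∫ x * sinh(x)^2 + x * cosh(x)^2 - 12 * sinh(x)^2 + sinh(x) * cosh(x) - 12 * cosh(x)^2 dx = (x - 12)*sinh(2*x)/2 + C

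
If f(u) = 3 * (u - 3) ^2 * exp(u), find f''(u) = 3*u^2*exp(u) - 6*u*exp(u) - 3*exp(u)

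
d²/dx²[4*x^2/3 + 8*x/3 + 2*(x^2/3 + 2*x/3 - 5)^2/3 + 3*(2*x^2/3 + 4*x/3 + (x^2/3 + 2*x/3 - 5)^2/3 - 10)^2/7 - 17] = 8*x^6/243 + 16*x^5/81 - 320*x^3/243 - 368*x^2/567 + 352*x/189 + 64/189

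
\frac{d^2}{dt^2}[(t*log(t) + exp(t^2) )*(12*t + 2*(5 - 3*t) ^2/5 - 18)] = (72*t^5*exp(t^2) + 20*t^3*exp(t^2) + 108*t^2*log(t) + 90*t^2 - 44*t*exp(t^2) - 40)/(5*t)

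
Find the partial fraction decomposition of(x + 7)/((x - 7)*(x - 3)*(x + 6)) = 1/(117*(x + 6)) - 5/(18*(x - 3)) + 7/(26*(x - 7))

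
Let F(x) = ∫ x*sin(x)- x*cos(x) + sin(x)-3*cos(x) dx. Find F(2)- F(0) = -4*sin(2) - 4*cos(2) + 2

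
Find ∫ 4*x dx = 2*x^2 + C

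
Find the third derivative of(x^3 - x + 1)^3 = 504*x^6 - 630*x^4 + 360*x^3 + 180*x^2 - 144*x + 12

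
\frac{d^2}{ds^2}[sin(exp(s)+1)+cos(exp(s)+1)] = sqrt(2)*(-exp(s)*sin(exp(s) + pi/4 + 1) + cos(exp(s) + pi/4 + 1))*exp(s)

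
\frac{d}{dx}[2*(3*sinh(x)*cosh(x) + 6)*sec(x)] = 6*(sin(x)*sinh(2*x)/(2*cos(x)) + 2*sin(x)/cos(x) + cosh(2*x))/cos(x)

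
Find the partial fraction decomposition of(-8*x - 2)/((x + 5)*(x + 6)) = -46/(x + 6) + 38/(x + 5)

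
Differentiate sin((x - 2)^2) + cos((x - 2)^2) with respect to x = -2*x*sin(x^2 - 4*x + 4) + 2*x*cos(x^2 - 4*x + 4) + 4*sin(x^2 - 4*x + 4) - 4*cos(x^2 - 4*x + 4)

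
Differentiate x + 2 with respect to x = 1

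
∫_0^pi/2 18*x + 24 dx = -16 + (-3*pi/2 - 4)^2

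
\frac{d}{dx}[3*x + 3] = 3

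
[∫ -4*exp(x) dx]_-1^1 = -4*E + 4*exp(-1)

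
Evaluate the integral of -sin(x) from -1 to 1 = 0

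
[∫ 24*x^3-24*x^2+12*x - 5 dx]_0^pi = 4 + (-4 + 3*pi)*(1 + 2*pi + 2*pi^3)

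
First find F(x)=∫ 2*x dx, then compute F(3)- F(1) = 8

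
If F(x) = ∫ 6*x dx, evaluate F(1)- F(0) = 3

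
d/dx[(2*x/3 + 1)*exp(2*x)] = 4*x*exp(2*x)/3 + 8*exp(2*x)/3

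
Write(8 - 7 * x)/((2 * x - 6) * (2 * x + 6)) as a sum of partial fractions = -29/(24*(x + 3)) - 13/(24*(x - 3))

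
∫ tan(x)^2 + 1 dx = tan(x) + C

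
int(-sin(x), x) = cos(x) + C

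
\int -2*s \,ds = -s^2 + C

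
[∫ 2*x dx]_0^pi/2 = pi^2/4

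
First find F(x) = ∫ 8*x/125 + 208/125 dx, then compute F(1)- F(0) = 212/125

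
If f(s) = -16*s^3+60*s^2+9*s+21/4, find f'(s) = -48*s^2 + 120*s + 9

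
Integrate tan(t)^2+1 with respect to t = tan(t) + C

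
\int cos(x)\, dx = sin(x) + C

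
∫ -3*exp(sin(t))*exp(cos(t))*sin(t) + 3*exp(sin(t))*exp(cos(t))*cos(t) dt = 3*exp(sqrt(2)*sin(t + pi/4)) + C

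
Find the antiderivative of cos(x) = sin(x) + C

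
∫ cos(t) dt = sin(t) + C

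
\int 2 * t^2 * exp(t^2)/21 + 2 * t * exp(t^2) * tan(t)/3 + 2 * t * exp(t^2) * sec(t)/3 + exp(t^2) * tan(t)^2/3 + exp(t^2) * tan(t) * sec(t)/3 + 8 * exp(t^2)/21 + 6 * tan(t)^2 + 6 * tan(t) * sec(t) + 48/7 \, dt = (exp(t^2) + 18)*(t + 7*tan(t) + 7*sec(t))/21 + C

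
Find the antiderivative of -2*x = -x^2 + C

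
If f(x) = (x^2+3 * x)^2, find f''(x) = 12*x^2 + 36*x + 18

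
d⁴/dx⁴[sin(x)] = sin(x)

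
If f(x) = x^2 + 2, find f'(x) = 2*x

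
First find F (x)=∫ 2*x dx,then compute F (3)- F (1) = 8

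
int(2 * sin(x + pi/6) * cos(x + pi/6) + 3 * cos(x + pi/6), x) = (sin(x + pi/6) + 3)*sin(x + pi/6) + C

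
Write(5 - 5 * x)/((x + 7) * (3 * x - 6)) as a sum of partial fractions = -40/(27*(x + 7)) - 5/(27*(x - 2))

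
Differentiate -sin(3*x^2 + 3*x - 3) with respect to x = -3*(2*x + 1)*cos(3*(x^2 + x - 1))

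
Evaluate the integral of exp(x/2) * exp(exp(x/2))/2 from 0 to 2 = -E + exp(E)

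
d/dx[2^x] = 2^x*log(2)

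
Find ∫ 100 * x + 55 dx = 50*x^2 + 55*x + C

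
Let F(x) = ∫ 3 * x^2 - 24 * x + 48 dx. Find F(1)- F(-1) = 98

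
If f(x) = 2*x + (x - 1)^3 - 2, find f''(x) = 6*x - 6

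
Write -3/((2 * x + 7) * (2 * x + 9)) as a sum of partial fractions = 3/(2*(2*x + 9)) - 3/(2*(2*x + 7))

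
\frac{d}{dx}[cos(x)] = -sin(x)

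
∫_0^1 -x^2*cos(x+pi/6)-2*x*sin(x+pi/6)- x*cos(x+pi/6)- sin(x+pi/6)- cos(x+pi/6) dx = 1/2 - 3*sin(pi/6 + 1)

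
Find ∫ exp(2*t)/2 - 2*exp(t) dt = (exp(t) - 4)^2/4 + C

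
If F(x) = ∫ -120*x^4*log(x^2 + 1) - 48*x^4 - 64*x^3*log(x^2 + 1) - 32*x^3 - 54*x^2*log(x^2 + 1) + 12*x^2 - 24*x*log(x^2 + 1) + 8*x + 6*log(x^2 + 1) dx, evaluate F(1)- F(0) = -60*log(2)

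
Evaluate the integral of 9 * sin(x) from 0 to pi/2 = 9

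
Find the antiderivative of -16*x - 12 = -8*x^2 - 12*x + C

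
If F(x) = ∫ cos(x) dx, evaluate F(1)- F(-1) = 2*sin(1)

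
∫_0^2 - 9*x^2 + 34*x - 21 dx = 2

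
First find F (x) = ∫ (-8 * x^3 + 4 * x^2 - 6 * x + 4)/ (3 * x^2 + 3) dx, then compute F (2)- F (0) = -8/3 + log(5)/3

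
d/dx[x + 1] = 1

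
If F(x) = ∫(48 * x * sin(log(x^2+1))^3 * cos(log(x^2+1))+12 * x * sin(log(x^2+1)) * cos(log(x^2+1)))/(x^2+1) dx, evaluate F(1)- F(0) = 6*sin(log(2))^4 + 3*sin(log(2))^2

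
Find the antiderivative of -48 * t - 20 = -24*t^2 - 20*t + C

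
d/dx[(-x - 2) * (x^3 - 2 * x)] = -4*x^3 - 6*x^2 + 4*x + 4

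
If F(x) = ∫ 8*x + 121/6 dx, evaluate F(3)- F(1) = 217/3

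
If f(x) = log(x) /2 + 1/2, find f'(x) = 1/(2*x)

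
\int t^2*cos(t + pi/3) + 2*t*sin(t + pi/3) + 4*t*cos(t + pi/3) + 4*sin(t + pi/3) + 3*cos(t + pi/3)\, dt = ((t + 2)^2 - 1)*sin(t + pi/3) + C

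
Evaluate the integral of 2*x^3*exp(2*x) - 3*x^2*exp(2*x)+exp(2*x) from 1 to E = (-1 + E)^3*exp(2*E)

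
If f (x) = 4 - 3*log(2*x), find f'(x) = -3/x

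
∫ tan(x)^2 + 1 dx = tan(x) + C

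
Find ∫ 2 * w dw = w^2 + C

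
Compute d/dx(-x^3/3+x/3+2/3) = 1/3 - x^2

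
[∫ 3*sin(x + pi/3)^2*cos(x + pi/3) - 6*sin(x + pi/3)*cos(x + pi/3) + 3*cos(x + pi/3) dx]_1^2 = (-1 + sin(pi/3 + 2))^3 - (-1 + sin(1 + pi/3))^3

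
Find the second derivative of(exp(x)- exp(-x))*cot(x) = (2*exp(2*x)*cot(x)^3 - 2*exp(2*x)*cot(x)^2 + 3*exp(2*x)*cot(x) - 2*exp(2*x) - 2*cot(x)^3 - 2*cot(x)^2 - 3*cot(x) - 2)*exp(-x)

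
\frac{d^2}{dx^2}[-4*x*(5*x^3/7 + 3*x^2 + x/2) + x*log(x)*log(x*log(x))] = (-240*x^3*log(x) - 504*x^2*log(x) - 28*x*log(x) + 7*log(x)^2 + 7*log(x)*log(x*log(x)) + 21*log(x) + 7)/(7*x*log(x))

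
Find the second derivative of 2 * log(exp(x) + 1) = 2*exp(x)/(exp(2*x) + 2*exp(x) + 1)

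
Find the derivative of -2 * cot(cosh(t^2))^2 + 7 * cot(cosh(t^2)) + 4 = -2*t*(7 - 4*cos(cosh(t^2))/sin(cosh(t^2)))*sinh(t^2)/sin(cosh(t^2))^2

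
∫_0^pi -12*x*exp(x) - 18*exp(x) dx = 3*(-4*pi - 2)*exp(pi) + 6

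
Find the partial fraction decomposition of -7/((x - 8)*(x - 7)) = 7/(x - 7) - 7/(x - 8)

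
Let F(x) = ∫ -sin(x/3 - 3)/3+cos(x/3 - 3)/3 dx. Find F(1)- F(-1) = cos(8/3) - sin(8/3) + sin(10/3) - cos(10/3)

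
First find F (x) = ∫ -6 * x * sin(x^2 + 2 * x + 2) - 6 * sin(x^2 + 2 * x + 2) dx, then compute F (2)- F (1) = 3*cos(10) - 3*cos(5)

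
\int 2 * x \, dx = x^2 + C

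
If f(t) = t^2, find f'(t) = 2*t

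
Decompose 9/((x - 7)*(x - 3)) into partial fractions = -9/(4*(x - 3)) + 9/(4*(x - 7))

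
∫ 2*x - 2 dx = x^2 - 2*x + C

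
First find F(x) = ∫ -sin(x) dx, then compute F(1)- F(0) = -1 + cos(1)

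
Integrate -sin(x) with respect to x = cos(x) + C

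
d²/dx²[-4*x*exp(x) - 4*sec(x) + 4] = -4*x*exp(x) - 8*exp(x) + 4/cos(x) - 8/cos(x)^3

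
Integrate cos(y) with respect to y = sin(y) + C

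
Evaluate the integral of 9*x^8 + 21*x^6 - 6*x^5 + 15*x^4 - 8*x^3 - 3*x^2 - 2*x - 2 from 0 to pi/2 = -(pi/2 + pi^3/8)^2 - pi^3/4 - pi + (pi/2 + pi^3/8)^3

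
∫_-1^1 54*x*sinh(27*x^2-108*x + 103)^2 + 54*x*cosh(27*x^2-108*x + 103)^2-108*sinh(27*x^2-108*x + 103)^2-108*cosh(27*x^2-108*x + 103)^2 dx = -sinh(476)/2 + sinh(44)/2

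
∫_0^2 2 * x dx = 4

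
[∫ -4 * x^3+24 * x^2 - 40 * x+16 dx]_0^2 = 0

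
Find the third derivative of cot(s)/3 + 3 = -2*cot(s)^4 - 8*cot(s)^2/3 - 2/3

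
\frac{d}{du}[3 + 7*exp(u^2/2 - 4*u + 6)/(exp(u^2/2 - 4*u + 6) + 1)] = (7*u*exp(u^2/2 - 4*u + 6) - 28*exp(u^2/2 - 4*u + 6))/(1 + 2*exp(6)*exp(-4*u)*exp(u^2/2) + exp(12)*exp(-8*u)*exp(u^2))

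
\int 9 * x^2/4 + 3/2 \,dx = 3*x^3/4 + 3*x/2 + C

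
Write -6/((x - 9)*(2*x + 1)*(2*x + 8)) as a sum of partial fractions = 12/(133*(2*x + 1)) - 3/(91*(x + 4)) - 3/(247*(x - 9))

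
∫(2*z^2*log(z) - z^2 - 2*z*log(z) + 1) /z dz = (z - 1)^2*(log(z) - 1) + C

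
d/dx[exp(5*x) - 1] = 5*exp(5*x)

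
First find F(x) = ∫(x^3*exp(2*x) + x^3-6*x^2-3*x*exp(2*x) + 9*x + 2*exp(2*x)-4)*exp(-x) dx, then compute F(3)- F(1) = -8*exp(-3) + 8*exp(3)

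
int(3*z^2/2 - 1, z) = z^3/2 - z + C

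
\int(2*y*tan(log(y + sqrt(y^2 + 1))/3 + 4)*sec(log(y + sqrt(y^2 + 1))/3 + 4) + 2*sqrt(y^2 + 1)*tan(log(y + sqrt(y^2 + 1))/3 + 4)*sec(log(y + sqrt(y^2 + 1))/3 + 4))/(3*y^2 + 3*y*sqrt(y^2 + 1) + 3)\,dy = 2*sec(log(y + sqrt(y^2 + 1))/3 + 4) + C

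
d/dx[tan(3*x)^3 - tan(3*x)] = 9*tan(3*x)^4 + 6*tan(3*x)^2 - 3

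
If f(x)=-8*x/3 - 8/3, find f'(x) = -8/3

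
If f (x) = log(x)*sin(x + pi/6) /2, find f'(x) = (x*log(x)*cos(x + pi/6) + sin(x + pi/6))/(2*x)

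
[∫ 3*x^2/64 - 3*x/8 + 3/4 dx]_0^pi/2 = (-1 + pi/8)^3 + 1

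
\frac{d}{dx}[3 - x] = -1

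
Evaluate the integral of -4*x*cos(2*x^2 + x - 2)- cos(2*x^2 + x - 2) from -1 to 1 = -2*sin(1)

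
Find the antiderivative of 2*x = x^2 + C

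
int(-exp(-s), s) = exp(-s) + C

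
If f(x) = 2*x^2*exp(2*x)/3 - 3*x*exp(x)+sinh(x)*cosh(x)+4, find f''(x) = 8*x^2*exp(2*x)/3 + 16*x*exp(2*x)/3 - 3*x*exp(x) + 4*exp(2*x)/3 - 6*exp(x) + 2*sinh(2*x)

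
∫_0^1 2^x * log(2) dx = 1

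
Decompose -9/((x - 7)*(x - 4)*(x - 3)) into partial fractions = -9/(4*(x - 3)) + 3/(x - 4) - 3/(4*(x - 7))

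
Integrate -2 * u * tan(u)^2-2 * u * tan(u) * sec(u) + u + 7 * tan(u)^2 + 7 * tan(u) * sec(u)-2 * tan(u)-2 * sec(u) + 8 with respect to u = 3*u^2/2 + u + (7 - 2*u)*(tan(u) + sec(u)) + C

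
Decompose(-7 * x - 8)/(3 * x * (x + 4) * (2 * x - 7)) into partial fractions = -26/(63*(2*x - 7)) + 1/(9*(x + 4)) + 2/(21*x)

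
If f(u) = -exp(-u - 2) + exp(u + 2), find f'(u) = (exp(2*u + 4) + 1)*exp(-u - 2)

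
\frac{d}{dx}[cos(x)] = -sin(x)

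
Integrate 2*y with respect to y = y^2 + C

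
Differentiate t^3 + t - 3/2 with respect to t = 3*t^2 + 1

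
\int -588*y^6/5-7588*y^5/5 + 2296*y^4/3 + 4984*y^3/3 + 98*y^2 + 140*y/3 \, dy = -84*y^7/5 - 3794*y^6/15 + 2296*y^5/15 + 1246*y^4/3 + 98*y^3/3 + 70*y^2/3 + C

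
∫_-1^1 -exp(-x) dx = -E + exp(-1)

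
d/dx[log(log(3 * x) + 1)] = 1/(x*log(x) + x + x*log(3))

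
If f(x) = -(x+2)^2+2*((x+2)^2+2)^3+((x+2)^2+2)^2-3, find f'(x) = 12*x^5 + 120*x^4 + 532*x^3 + 1272*x^2 + 1638*x + 908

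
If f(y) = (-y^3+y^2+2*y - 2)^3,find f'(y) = -9*y^8 + 24*y^7 + 21*y^6 - 102*y^5 + 30*y^4 + 120*y^3 - 84*y^2 - 24*y + 24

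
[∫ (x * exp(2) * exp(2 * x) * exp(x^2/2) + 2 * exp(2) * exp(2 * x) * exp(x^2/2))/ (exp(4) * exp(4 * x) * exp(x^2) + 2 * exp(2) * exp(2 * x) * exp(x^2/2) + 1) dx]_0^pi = -exp(2)/(1 + exp(2)) + exp(2 + pi^2/2 + 2*pi)/(1 + exp(2 + pi^2/2 + 2*pi))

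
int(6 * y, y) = 3*y^2 + C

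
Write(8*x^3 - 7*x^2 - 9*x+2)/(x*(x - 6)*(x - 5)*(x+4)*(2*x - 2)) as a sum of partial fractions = -293/(1800*(x + 4)) - 3/(100*(x - 1)) - 391/(180*(x - 5)) + 178/(75*(x - 6)) - 1/(120*x)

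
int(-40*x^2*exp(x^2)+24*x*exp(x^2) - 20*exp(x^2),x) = (12 - 20*x)*exp(x^2) + C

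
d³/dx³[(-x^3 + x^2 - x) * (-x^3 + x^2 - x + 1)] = 120*x^3 - 120*x^2 + 72*x - 18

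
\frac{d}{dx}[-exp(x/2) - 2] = -exp(x/2)/2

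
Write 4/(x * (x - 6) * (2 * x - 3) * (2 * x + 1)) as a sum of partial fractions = -4/(13*(2*x + 1)) - 4/(27*(2*x - 3)) + 2/(351*(x - 6)) + 2/(9*x)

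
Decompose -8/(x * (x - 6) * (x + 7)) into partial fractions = -8/(91*(x + 7)) - 4/(39*(x - 6)) + 4/(21*x)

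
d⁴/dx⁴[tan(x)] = 24*tan(x)^5 + 40*tan(x)^3 + 16*tan(x)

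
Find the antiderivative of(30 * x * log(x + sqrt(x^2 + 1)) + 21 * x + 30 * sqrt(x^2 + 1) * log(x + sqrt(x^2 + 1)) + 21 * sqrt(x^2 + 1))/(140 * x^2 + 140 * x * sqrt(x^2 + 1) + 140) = 3*(5*log(x + sqrt(x^2 + 1)) + 7)*log(x + sqrt(x^2 + 1))/140 + C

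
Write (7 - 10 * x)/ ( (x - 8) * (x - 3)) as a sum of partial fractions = 23/(5*(x - 3)) - 73/(5*(x - 8))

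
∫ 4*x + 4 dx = 2*x^2 + 4*x + C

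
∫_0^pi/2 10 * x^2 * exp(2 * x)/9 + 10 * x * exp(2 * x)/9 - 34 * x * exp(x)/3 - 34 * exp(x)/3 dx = -45 - 2*pi*exp(pi/2)/3 + 5*(-3 + pi*exp(pi/2)/6)^2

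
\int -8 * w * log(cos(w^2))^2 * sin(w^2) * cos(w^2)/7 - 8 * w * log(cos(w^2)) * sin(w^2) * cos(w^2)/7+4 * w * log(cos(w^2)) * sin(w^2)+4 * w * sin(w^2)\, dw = 2*(log(cos(w^2))*cos(w^2) - 7)*log(cos(w^2))*cos(w^2)/7 + C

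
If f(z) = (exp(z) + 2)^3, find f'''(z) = 27*exp(3*z) + 48*exp(2*z) + 12*exp(z)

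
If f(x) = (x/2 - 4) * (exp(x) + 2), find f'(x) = x*exp(x)/2 - 7*exp(x)/2 + 1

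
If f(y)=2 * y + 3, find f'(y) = 2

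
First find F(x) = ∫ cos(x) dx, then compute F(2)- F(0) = sin(2)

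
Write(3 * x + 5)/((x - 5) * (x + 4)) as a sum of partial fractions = 7/(9*(x + 4)) + 20/(9*(x - 5))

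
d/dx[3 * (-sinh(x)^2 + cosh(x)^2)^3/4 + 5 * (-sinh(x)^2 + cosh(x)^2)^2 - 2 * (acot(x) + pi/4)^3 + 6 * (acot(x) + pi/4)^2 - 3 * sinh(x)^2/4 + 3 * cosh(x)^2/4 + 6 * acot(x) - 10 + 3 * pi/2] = (48*acot(x)^2 - 96*acot(x) + 24*pi*acot(x) - 24*pi - 48 + 3*pi^2)/(8*x^2 + 8)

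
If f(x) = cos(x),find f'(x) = -sin(x)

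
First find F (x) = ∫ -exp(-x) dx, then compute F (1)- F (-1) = -E + exp(-1)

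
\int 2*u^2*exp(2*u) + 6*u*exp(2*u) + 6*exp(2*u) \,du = (u^2 + 2*u + 2)*exp(2*u) + C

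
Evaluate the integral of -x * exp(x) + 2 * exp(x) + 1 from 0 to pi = (-1 + exp(pi))*(3 - pi)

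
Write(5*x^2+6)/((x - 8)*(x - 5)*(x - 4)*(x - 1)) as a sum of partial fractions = -11/(84*(x - 1)) + 43/(6*(x - 4)) - 131/(12*(x - 5)) + 163/(42*(x - 8))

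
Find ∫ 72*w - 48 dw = 36*w^2 - 48*w + C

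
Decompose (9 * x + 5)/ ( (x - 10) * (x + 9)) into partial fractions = 4/(x + 9) + 5/(x - 10)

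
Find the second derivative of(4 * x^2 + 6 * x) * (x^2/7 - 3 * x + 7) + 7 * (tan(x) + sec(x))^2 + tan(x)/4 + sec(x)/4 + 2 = 48*x^2/7 - 468*x/7 + 42*tan(x)^4 + 84*tan(x)^3*sec(x) + tan(x)^3/2 + 42*tan(x)^2*sec(x)^2 + tan(x)^2*sec(x)/2 + 56*tan(x)^2 + 70*tan(x)*sec(x) + tan(x)/2 + 14*sec(x)^2 + sec(x)/4 + 34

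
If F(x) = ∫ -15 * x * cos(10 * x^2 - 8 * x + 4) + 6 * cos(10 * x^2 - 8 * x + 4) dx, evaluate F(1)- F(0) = 3*sin(4)/4 - 3*sin(6)/4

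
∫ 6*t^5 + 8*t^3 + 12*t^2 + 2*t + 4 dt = t^6 + 2*t^4 + 4*t^3 + t^2 + 4*t + C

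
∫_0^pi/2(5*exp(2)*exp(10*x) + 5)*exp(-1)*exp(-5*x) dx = -E - exp(-5*pi/2 - 1) + exp(-1) + exp(1 + 5*pi/2)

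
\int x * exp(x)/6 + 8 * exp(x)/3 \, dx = (x + 15)*exp(x)/6 + C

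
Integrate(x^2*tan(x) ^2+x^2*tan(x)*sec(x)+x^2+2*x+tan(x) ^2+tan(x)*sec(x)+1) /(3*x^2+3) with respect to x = log(x^2 + 1)/3 + tan(x)/3 + sec(x)/3 + C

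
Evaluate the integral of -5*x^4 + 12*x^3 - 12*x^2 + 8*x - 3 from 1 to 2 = -5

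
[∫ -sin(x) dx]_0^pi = -2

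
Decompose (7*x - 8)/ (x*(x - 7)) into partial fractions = 41/(7*(x - 7)) + 8/(7*x)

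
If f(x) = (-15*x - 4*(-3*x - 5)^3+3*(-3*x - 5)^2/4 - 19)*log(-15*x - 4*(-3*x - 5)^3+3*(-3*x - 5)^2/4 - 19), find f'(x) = 324*x^2*log(108*x^3 + 2187*x^2/4 + 1815*x/2 + 1999/4) + 324*x^2 + 2187*x*log(108*x^3 + 2187*x^2/4 + 1815*x/2 + 1999/4)/2 + 2187*x/2 + 1815*log(108*x^3 + 2187*x^2/4 + 1815*x/2 + 1999/4)/2 + 1815/2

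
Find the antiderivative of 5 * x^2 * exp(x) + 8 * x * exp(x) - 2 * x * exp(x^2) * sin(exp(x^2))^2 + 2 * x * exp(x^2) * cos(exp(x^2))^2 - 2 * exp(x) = x*(5*x - 2)*exp(x) + sin(2*exp(x^2))/2 + C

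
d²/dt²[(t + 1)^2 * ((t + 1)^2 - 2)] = 12*t^2 + 24*t + 8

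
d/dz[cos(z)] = -sin(z)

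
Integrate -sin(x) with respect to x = cos(x) + C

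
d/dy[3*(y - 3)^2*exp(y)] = 3*y^2*exp(y) - 12*y*exp(y) + 9*exp(y)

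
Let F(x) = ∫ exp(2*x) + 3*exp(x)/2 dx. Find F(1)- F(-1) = -3*exp(-1)/2 - exp(-2)/2 + exp(2)/2 + 3*E/2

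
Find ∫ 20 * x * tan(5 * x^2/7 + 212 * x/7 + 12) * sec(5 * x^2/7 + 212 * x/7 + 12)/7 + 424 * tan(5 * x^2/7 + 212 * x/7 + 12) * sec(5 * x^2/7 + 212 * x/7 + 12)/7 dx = 2*sec((x + 42)*(5*x + 2)/7) + C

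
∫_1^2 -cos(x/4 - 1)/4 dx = -sin(3/4) + sin(1/2)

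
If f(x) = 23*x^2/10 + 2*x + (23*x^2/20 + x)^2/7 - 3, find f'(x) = 529*x^3/700 + 69*x^2/70 + 171*x/35 + 2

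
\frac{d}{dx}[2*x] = 2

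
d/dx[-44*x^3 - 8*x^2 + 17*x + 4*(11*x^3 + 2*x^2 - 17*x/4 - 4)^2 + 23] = 2904*x^5 + 880*x^4 - 1432*x^3 - 1392*x^2 + x/2 + 153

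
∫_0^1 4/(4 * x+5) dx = -log(15) + log(27)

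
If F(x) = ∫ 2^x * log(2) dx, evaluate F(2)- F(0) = 3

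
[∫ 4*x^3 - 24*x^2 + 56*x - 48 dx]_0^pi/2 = -36 + ((-2 + pi/2)^2 + 2)^2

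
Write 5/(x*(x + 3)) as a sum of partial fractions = -5/(3*(x + 3)) + 5/(3*x)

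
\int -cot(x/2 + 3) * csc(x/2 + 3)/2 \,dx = csc(x/2 + 3) + C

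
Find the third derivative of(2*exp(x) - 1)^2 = 32*exp(2*x) - 4*exp(x)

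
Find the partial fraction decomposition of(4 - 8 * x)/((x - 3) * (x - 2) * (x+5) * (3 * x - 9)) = -11/(336*(x + 5)) - 4/(7*(x - 2)) + 29/(48*(x - 3)) - 5/(6*(x - 3)^2)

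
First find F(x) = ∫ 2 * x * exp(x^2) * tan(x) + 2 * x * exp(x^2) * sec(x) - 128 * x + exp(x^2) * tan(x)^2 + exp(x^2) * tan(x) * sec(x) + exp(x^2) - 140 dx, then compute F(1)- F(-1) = -280 + 2*E*tan(1)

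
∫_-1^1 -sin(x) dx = 0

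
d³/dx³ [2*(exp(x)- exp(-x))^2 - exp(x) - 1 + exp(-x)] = (16*exp(4*x) - exp(3*x) - exp(x) - 16)*exp(-2*x)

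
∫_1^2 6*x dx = 9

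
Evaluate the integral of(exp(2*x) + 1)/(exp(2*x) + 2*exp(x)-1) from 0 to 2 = -log(2) + log(-exp(-2) + 2 + exp(2))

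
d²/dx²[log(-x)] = -1/x^2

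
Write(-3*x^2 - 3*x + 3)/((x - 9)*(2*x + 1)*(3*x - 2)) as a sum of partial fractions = 3/(175*(3*x - 2)) + 15/(133*(2*x + 1)) - 267/(475*(x - 9))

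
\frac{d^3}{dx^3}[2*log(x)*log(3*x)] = (8*log(x) - 12 + 4*log(3))/x^3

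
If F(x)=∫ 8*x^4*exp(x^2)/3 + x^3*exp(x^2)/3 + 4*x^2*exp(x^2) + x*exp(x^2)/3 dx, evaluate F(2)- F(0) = 34*exp(4)/3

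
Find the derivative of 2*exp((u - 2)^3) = 6*u^2*exp(u^3 - 6*u^2 + 12*u - 8) - 24*u*exp(u^3 - 6*u^2 + 12*u - 8) + 24*exp(u^3 - 6*u^2 + 12*u - 8)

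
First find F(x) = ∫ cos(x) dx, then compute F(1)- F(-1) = 2*sin(1)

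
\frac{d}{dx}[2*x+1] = 2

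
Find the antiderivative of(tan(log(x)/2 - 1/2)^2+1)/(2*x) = tan(log(x)/2 - 1/2) + C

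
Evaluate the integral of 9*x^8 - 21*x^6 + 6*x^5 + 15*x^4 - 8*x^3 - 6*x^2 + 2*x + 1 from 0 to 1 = 0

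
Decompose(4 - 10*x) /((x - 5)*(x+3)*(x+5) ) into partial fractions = 27/(10*(x + 5)) - 17/(8*(x + 3)) - 23/(40*(x - 5))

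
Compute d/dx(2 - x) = -1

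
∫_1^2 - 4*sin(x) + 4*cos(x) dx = 4*sqrt(2)*(-sin(pi/4 + 1) + sin(pi/4 + 2))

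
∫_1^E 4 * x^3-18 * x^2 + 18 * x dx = -4 + (-3*E + exp(2))^2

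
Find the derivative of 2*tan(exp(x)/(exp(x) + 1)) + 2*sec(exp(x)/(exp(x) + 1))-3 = 2*(sin(exp(x)/(exp(x) + 1)) + 1)*exp(x)/((exp(2*x) + 2*exp(x) + 1)*cos(exp(x)/(exp(x) + 1))^2)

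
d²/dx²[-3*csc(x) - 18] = 3/sin(x) - 6/sin(x)^3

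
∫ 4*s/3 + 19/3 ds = 2*s^2/3 + 19*s/3 + C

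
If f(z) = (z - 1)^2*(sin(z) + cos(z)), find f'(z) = -z^2*sin(z) + z^2*cos(z) + 4*z*sin(z) - 3*sin(z) - cos(z)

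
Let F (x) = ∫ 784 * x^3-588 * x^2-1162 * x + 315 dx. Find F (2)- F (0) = -126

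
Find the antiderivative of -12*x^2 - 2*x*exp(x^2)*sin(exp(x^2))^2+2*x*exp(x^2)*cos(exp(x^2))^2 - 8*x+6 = -4*x^3 - 4*x^2 + 6*x + sin(2*exp(x^2))/2 + C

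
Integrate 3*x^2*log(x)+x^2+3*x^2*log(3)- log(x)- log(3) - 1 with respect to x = x*(x^2 - 1)*log(3*x) + C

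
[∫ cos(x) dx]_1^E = -sin(1) + sin(E)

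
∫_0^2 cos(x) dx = sin(2)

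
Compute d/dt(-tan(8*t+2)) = -8*tan(8*t + 2)^2 - 8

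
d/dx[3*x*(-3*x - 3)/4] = -9*x/2 - 9/4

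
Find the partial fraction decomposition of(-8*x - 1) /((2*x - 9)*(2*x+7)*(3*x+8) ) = -183/(215*(3*x + 8)) + 27/(40*(2*x + 7)) - 37/(344*(2*x - 9))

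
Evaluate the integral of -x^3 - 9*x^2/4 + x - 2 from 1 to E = (E/4 + 1)*(-exp(3) - 2*E + exp(2)) + 5/2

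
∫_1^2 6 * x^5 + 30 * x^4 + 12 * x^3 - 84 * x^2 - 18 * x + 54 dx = 125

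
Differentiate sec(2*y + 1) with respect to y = 2*tan(2*y + 1)*sec(2*y + 1)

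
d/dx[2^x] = 2^x*log(2)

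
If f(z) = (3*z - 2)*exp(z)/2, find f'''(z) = 3*z*exp(z)/2 + 7*exp(z)/2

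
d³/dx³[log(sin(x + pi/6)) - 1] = 2*cos(x + pi/6)/sin(x + pi/6)^3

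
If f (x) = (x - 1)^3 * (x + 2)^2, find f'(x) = 5*x^4 + 4*x^3 - 15*x^2 - 2*x + 8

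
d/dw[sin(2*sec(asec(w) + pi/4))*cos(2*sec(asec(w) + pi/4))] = 2*sqrt(2)*(w*sqrt(1 - 1/w^2) + 1)*cos(4*sqrt(2)*w/(w*sqrt(1 - 1/w^2) - 1))/(w*sqrt(1 - 1/w^2)*(w*sqrt(1 - 1/w^2) - 1)^2)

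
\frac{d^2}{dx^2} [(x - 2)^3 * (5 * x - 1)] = 60*x^2 - 186*x + 132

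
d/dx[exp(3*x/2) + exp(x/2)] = 3*exp(3*x/2)/2 + exp(x/2)/2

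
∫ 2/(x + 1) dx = 2*log(x + 1) + C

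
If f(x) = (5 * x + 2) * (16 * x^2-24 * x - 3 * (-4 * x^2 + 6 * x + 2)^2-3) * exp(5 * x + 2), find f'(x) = -1200*x^5*exp(5*x + 2) + 1920*x^4*exp(5*x + 2) + 2836*x^3*exp(5*x + 2) - 2636*x^2*exp(5*x + 2) - 2471*x*exp(5*x + 2) - 417*exp(5*x + 2)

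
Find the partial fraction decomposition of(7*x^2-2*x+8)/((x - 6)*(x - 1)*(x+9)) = 593/(150*(x + 9)) - 13/(50*(x - 1)) + 248/(75*(x - 6))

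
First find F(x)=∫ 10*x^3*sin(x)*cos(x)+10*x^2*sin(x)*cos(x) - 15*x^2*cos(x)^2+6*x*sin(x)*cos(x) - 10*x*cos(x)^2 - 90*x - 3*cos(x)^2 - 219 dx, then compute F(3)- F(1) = -886 - 189*cos(6)/2 + 13*cos(2)/2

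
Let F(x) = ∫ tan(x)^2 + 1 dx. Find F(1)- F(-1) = 2*tan(1)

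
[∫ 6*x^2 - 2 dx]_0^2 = 12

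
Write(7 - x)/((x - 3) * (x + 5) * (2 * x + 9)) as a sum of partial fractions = -46/(15*(2*x + 9)) + 3/(2*(x + 5)) + 1/(30*(x - 3))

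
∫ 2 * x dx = x^2 + C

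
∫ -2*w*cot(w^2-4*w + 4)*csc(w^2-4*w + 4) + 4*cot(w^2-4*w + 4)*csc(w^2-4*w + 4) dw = csc((w - 2)^2) + C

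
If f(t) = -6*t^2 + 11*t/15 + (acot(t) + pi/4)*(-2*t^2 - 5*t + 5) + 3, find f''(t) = (-4*t^4*acot(t) - 12*t^4 - pi*t^4 + 4*t^3 - 8*t^2*acot(t) - 24*t^2 - 2*pi*t^2 + 18*t - 4*acot(t) - pi - 2)/(t^4 + 2*t^2 + 1)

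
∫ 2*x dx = x^2 + C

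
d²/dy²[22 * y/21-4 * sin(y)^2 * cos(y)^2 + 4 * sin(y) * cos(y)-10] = -16*(1 - cos(2*y))^2 - 8*sin(2*y) - 32*cos(2*y) + 24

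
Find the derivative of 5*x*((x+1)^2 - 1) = 15*x^2 + 20*x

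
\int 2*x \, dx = x^2 + C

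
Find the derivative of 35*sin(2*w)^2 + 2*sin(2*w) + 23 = 70*sin(4*w) + 4*cos(2*w)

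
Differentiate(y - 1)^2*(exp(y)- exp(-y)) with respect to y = (y^2*exp(2*y) + y^2 - 4*y - exp(2*y) + 3)*exp(-y)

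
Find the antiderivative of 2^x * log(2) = 2^x + C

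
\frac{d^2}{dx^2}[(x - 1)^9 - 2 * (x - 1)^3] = 72*x^7 - 504*x^6 + 1512*x^5 - 2520*x^4 + 2520*x^3 - 1512*x^2 + 492*x - 60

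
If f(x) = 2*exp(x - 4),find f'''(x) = 2*exp(x - 4)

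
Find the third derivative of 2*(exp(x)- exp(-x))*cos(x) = -4*sqrt(2)*(exp(2*x)*sin(x + pi/4) + cos(x + pi/4))*exp(-x)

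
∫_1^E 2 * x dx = -1 + exp(2)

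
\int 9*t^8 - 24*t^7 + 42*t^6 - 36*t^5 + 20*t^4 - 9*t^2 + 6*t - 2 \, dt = t^9 - 3*t^8 + 6*t^7 - 6*t^6 + 4*t^5 - 3*t^3 + 3*t^2 - 2*t + C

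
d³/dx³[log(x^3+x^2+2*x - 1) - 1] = (6*x^6 + 12*x^5 + 58*x^3 + 78*x^2 + 48*x + 34)/(x^9 + 3*x^8 + 9*x^7 + 10*x^6 + 12*x^5 - 3*x^4 - x^3 - 9*x^2 + 6*x - 1)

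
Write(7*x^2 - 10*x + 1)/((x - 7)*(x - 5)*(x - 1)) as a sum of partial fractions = -1/(12*(x - 1)) - 63/(4*(x - 5)) + 137/(6*(x - 7))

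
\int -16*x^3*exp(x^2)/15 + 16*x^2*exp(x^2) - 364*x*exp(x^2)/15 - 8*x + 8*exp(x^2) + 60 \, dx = -(2*exp(x^2) + 15)*(4*x^2 - 60*x + 87)/15 + C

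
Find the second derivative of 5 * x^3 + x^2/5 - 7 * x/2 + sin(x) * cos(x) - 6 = 30*x - 2*sin(2*x) + 2/5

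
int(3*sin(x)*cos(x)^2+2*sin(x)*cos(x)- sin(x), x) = (cos(x) + 1)*sin(x)^2 + C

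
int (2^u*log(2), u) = 2^u + C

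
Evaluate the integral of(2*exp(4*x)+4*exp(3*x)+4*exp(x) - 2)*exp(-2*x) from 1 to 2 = -(-exp(-1) + 2 + E)^2 + (-exp(-2) + 2 + exp(2))^2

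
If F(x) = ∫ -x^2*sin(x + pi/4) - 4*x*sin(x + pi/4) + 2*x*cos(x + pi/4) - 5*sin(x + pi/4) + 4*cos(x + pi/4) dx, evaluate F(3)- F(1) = 26*cos(pi/4 + 3) - 10*cos(pi/4 + 1)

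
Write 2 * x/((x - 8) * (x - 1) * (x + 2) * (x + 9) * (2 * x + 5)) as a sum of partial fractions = 80/(1911*(2*x + 5)) - 9/(7735*(x + 9)) - 2/(105*(x + 2)) - 1/(735*(x - 1)) + 8/(12495*(x - 8))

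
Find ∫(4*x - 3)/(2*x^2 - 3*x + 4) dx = log(2*x^2 - 3*x + 4) + C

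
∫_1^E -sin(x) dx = cos(E) - cos(1)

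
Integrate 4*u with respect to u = 2*u^2 + C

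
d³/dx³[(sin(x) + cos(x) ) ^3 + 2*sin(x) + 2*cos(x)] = -sqrt(2)*(27*sin(3*x + pi/4) + 7*cos(x + pi/4))/2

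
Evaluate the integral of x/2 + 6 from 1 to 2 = 27/4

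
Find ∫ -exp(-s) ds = exp(-s) + C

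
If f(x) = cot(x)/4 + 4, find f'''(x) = -3*cot(x)^4/2 - 2*cot(x)^2 - 1/2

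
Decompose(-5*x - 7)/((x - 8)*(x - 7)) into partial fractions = 42/(x - 7) - 47/(x - 8)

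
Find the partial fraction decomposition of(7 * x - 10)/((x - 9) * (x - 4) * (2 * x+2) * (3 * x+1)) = -333/(1456*(3*x + 1)) + 17/(200*(x + 1)) - 9/(325*(x - 4)) + 53/(2800*(x - 9))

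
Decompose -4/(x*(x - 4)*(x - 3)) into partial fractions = 4/(3*(x - 3)) - 1/(x - 4) - 1/(3*x)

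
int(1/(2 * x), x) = log(x)/2 + C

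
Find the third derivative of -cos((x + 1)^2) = -8*x^3*sin(x^2 + 2*x + 1) - 24*x^2*sin(x^2 + 2*x + 1) - 24*x*sin(x^2 + 2*x + 1) + 12*x*cos(x^2 + 2*x + 1) - 8*sin(x^2 + 2*x + 1) + 12*cos(x^2 + 2*x + 1)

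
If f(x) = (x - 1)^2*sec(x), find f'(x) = (x^2*sin(x)/cos(x) - 2*x*sin(x)/cos(x) + 2*x + sin(x)/cos(x) - 2)/cos(x)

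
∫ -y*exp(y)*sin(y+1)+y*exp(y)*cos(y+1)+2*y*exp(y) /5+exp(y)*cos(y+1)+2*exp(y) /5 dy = y*(5*cos(y + 1) + 2)*exp(y)/5 + C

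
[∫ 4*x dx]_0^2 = 8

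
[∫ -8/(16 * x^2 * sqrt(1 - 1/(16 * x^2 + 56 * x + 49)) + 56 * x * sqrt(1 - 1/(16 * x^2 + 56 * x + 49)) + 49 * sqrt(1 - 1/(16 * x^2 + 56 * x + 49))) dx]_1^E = -2*acsc(11) + 2*acsc(7 + 4*E)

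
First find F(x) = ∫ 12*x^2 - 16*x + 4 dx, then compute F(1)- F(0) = 0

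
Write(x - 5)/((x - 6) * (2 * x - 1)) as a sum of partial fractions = 9/(11*(2*x - 1)) + 1/(11*(x - 6))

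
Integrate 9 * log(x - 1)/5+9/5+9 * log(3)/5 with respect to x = 9*(x - 1)*log(3*x - 3)/5 + C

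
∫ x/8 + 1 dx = x^2/16 + x + C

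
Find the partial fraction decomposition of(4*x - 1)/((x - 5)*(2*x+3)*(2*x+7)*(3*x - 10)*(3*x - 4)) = 39/(10846*(3*x - 4)) - 111/(11890*(3*x - 10)) - 30/(20213*(2*x + 7)) + 14/(6409*(2*x + 3)) + 19/(12155*(x - 5))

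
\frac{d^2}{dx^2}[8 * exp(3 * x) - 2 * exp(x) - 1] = 72*exp(3*x) - 2*exp(x)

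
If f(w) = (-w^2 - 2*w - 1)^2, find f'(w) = 4*w^3 + 12*w^2 + 12*w + 4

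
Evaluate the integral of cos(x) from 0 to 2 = sin(2)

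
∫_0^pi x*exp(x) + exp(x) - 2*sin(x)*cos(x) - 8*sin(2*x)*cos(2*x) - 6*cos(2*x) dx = pi*exp(pi)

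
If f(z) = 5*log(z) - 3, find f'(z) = 5/z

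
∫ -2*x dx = -x^2 + C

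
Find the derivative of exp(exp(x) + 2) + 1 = exp(x + exp(x) + 2)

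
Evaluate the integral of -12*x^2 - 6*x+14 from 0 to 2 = -16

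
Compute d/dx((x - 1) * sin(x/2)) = x*cos(x/2)/2 + sin(x/2) - cos(x/2)/2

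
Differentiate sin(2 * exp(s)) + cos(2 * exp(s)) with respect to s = 2*sqrt(2)*exp(s)*cos(2*exp(s) + pi/4)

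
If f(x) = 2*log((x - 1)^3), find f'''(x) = 12/(x^3 - 3*x^2 + 3*x - 1)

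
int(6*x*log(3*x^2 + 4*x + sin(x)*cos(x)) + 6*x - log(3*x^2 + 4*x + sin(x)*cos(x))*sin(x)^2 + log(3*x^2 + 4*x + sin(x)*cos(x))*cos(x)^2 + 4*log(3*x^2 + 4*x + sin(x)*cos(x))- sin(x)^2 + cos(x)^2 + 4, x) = (6*x^2 + 8*x + sin(2*x))*log(3*x^2 + 4*x + sin(2*x)/2)/2 + C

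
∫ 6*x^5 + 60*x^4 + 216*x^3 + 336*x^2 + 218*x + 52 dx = x^6 + 12*x^5 + 54*x^4 + 112*x^3 + 109*x^2 + 52*x + C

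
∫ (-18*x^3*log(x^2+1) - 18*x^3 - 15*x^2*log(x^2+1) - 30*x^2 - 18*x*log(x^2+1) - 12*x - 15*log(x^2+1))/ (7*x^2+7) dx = -3*(3*x^2 + 5*x + 2)*log(x^2 + 1)/7 + C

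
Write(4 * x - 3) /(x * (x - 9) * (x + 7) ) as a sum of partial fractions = -31/(112*(x + 7)) + 11/(48*(x - 9)) + 1/(21*x)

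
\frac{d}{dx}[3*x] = 3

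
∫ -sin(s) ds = cos(s) + C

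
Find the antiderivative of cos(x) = sin(x) + C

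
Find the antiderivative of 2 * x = x^2 + C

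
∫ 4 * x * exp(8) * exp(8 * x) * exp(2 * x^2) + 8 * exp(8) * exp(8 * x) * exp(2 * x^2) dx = exp(2*(x + 2)^2) + C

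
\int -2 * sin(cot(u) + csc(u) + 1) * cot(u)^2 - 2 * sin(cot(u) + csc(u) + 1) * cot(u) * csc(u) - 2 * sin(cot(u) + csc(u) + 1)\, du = -2*cos(cot(u) + csc(u) + 1) + C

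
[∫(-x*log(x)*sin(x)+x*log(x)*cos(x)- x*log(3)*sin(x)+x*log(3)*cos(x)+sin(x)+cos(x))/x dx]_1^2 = -(cos(1) + sin(1))*log(3) + (cos(2) + sin(2))*log(6)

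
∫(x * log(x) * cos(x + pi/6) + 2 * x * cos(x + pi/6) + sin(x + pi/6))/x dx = (log(x) + 2)*sin(x + pi/6) + C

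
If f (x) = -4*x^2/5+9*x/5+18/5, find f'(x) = 9/5 - 8*x/5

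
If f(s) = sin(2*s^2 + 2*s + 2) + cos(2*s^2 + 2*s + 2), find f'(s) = -4*s*sin(2*s^2 + 2*s + 2) + 4*s*cos(2*s^2 + 2*s + 2) - 2*sin(2*s^2 + 2*s + 2) + 2*cos(2*s^2 + 2*s + 2)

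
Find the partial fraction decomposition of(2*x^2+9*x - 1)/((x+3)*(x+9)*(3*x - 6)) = 40/(99*(x + 9)) + 1/(9*(x + 3)) + 5/(33*(x - 2))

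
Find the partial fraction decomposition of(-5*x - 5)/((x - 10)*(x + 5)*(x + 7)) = 15/(17*(x + 7)) - 2/(3*(x + 5)) - 11/(51*(x - 10))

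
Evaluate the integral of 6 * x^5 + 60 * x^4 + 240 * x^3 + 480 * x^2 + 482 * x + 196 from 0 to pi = -68 + (2 + pi)^2 + (2 + pi)^6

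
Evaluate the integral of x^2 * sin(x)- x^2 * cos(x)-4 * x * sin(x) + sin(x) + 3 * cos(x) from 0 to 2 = -1 + cos(2) + sin(2)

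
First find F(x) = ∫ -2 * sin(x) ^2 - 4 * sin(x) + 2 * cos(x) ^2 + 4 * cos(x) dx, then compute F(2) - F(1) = -(cos(1) + sin(1) + 2)^2 + (cos(2) + sin(2) + 2)^2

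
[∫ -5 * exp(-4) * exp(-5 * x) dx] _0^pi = -exp(-4) + exp(-5*pi - 4)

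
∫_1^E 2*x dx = -1 + exp(2)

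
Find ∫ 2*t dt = t^2 + C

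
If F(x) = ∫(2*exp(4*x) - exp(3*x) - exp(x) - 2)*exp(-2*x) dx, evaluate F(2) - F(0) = -exp(2) + exp(-2) + (-exp(-2) + exp(2))^2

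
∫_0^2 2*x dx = 4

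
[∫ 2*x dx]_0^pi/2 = pi^2/4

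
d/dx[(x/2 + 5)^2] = x/2 + 5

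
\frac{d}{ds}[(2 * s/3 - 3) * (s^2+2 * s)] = 2*s^2 - 10*s/3 - 6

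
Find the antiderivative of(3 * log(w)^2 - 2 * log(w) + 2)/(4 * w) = (log(w)^2 - log(w) + 2)*log(w)/4 + C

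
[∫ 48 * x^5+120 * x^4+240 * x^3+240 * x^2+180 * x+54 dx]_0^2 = 3348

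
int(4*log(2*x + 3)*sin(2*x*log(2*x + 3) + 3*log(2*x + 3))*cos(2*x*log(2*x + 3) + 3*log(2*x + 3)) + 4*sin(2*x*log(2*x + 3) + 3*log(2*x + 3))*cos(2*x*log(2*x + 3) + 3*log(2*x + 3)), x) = sin((2*x + 3)*log(2*x + 3))^2 + C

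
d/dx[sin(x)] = cos(x)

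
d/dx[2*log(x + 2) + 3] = 2/(x + 2)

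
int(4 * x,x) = 2*x^2 + C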